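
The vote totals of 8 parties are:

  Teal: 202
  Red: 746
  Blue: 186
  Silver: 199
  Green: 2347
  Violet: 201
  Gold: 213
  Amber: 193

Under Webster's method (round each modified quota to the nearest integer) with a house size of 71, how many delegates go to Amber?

Standard divisor 4287/71 ≈ 60.38; standard quotas: Teal 3.345, Red 12.355, Blue 3.080, Silver 3.296, Green 38.870, Violet 3.329, Gold 3.528, Amber 3.196.
Rounding to the nearest integer gives 3, 12, 3, 3, 39, 3, 4, 3 = 70 seats, so the divisor must be adjusted.
With modified divisor 59.5: modified quotas Teal 3.395, Red 12.538, Blue 3.126, Silver 3.345, Green 39.445, Violet 3.378, Gold 3.580, Amber 3.244.
Rounding to the nearest integer: Teal 3, Red 13, Blue 3, Silver 3, Green 39, Violet 3, Gold 4, Amber 3 (total 71).
Amber receives 3.

3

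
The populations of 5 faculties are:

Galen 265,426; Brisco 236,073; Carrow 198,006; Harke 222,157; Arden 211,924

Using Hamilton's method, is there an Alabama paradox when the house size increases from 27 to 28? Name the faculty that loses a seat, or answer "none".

none

At 27 seats: Galen 6, Brisco 6, Carrow 5, Harke 5, Arden 5.
At 28 seats: Galen 7, Brisco 6, Carrow 5, Harke 5, Arden 5.
No faculty's allocation decreased.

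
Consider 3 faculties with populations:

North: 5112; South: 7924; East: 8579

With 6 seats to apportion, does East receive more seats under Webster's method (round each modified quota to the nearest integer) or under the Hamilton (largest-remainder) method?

Webster: North 1, South 2, East 3.
Hamilton: North 2, South 2, East 2.
East gets 3 under Webster and 2 under Hamilton.

Webster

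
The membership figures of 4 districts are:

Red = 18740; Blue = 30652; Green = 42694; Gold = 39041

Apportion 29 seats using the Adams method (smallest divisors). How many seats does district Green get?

Standard divisor 131127/29 ≈ 4521.621; standard quotas: Red 4.145, Blue 6.779, Green 9.442, Gold 8.634.
Rounding up gives 5, 7, 10, 9 = 31 seats, so the divisor must be adjusted.
With modified divisor 4800: modified quotas Red 3.904, Blue 6.386, Green 8.895, Gold 8.134.
Rounding up: Red 4, Blue 7, Green 9, Gold 9 (total 29).
Green receives 9.

9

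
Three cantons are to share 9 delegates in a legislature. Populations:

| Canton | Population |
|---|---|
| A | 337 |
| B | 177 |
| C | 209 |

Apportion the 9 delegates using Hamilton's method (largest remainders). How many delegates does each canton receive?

Standard divisor: 723 ÷ 9 ≈ 80.333.
Standard quotas: A 4.195, B 2.203, C 2.602.
Lower quotas: A 4, B 2, C 2 (sum 8, leaving 1 seat).
Remainders in descending order: C 0.602, B 0.203, A 0.195.
Largest remainder: C receives the extra seat.

A 4, B 2, C 3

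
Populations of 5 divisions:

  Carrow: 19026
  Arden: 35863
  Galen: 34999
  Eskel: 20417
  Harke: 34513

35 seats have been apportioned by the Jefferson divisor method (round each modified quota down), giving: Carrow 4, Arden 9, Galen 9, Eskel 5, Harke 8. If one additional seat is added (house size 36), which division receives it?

Harke

Priority for the next seat is population ÷ (current seats + 1).
Priorities: Carrow 3805.200, Arden 3586.300, Galen 3499.900, Eskel 3402.833, Harke 3834.778.
Highest priority: Harke.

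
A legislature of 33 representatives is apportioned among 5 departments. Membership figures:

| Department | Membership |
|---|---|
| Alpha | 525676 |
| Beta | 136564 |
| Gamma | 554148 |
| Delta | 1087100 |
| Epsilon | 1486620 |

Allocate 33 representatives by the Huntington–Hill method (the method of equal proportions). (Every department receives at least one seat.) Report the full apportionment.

With divisor 116068: modified quotas Alpha 4.529, Beta 1.177, Gamma 4.774, Delta 9.366, Epsilon 12.808.
Geometric-mean thresholds: Alpha √(4·5)=4.472, Beta √(1·2)=1.414, Gamma √(4·5)=4.472, Delta √(9·10)=9.487, Epsilon √(12·13)=12.490.
Each quota rounded against its threshold gives Alpha 5, Beta 1, Gamma 5, Delta 9, Epsilon 13 (total 33).

Alpha 5; Beta 1; Gamma 5; Delta 9; Epsilon 13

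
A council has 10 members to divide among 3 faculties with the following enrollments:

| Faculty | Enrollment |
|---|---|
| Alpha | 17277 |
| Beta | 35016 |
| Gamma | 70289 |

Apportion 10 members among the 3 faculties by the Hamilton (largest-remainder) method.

The standard divisor is 122582/10 ≈ 12258.2.
Standard quotas: Alpha 1.4094, Beta 2.8565, Gamma 5.7340.
Lower quotas: Alpha 1, Beta 2, Gamma 5 (sum 8, leaving 2 seats).
Remainders in descending order: Beta 0.8565, Gamma 0.7340, Alpha 0.4094.
The surplus seats go to Beta, Gamma.

Alpha 1, Beta 3, Gamma 6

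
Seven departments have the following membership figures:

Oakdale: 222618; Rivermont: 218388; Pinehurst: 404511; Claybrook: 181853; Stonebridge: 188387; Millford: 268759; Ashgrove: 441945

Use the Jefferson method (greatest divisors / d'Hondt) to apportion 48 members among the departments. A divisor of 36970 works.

Oakdale 6, Rivermont 5, Pinehurst 10, Claybrook 4, Stonebridge 5, Millford 7, Ashgrove 11

With modified divisor 36970: modified quotas Oakdale 6.022, Rivermont 5.907, Pinehurst 10.942, Claybrook 4.919, Stonebridge 5.096, Millford 7.270, Ashgrove 11.954.
Rounding down: Oakdale 6, Rivermont 5, Pinehurst 10, Claybrook 4, Stonebridge 5, Millford 7, Ashgrove 11 (total 48).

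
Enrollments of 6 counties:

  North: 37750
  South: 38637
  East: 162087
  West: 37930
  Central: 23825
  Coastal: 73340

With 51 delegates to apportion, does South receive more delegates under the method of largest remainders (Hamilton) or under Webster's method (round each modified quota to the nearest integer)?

Hamilton: North 5, South 6, East 22, West 5, Central 3, Coastal 10.
Webster: North 5, South 5, East 23, West 5, Central 3, Coastal 10.
South gets 6 under Hamilton and 5 under Webster.

Hamilton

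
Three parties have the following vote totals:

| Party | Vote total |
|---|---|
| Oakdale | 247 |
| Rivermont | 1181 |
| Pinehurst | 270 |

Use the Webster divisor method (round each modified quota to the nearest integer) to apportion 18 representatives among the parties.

Oakdale: 3, Rivermont: 12, Pinehurst: 3

Standard divisor 1698/18 ≈ 94.333; standard quotas: Oakdale 2.618, Rivermont 12.519, Pinehurst 2.862.
Rounding to the nearest integer gives 3, 13, 3 = 19 seats, so the divisor must be adjusted.
With modified divisor 97: modified quotas Oakdale 2.546, Rivermont 12.175, Pinehurst 2.784.
Rounding to the nearest integer: Oakdale 3, Rivermont 12, Pinehurst 3 (total 18).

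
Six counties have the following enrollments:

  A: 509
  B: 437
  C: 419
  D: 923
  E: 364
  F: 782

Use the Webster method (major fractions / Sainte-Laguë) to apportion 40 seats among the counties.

Standard divisor 3434/40 ≈ 85.85; standard quotas: A 5.929, B 5.090, C 4.881, D 10.751, E 4.240, F 9.109.
Rounding to the nearest integer gives A 6, B 5, C 5, D 11, E 4, F 9 — total 40, matching the house size, so no adjustment is needed.

A 6, B 5, C 5, D 11, E 4, F 9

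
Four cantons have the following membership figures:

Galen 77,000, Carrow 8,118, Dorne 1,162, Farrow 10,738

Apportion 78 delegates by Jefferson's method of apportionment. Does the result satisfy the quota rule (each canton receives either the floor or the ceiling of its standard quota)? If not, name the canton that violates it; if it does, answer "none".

Standard quotas: Galen 61.906, Carrow 6.527, Dorne 0.934, Farrow 8.633.
Jefferson allocation: Galen 64, Carrow 6, Dorne 0, Farrow 8.
Galen has quota 61.906 (lower 61, upper 62) but receives 64 — outside the quota interval.

Galen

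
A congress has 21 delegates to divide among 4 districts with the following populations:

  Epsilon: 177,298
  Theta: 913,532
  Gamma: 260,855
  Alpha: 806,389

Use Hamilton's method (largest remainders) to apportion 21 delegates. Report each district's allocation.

The standard divisor is 2158074/21 ≈ 102765.429.
Standard quotas: Epsilon 1.7253, Theta 8.8895, Gamma 2.5384, Alpha 7.8469.
Lower quotas: Epsilon 1, Theta 8, Gamma 2, Alpha 7 (sum 18, leaving 3 seats).
Remainders in descending order: Theta 0.8895, Alpha 0.8469, Epsilon 0.7253, Gamma 0.5384.
Largest remainders: Theta, Alpha, Epsilon receive the extra seats.

Epsilon=2; Theta=9; Gamma=2; Alpha=8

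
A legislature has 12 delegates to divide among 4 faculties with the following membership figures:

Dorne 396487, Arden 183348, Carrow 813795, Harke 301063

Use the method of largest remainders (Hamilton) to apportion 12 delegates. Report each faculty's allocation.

Dorne 3, Arden 1, Carrow 6, Harke 2

The standard divisor is 1694693/12 ≈ 141224.417.
Standard quotas: Dorne 2.8075, Arden 1.2983, Carrow 5.7624, Harke 2.1318.
Lower quotas: Dorne 2, Arden 1, Carrow 5, Harke 2 (sum 10, leaving 2 seats).
Remainders in descending order: Dorne 0.8075, Carrow 0.7624, Arden 0.2983, Harke 0.1318.
Largest remainders: Dorne, Carrow receive the extra seats.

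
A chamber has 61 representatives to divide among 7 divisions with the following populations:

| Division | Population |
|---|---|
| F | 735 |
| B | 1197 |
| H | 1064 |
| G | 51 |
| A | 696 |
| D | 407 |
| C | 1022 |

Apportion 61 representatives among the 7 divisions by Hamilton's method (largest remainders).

F: 9, B: 14, H: 12, G: 1, A: 8, D: 5, C: 12

Standard divisor: 5172 ÷ 61 ≈ 84.787.
Standard quotas: F 8.669, B 14.118, H 12.549, G 0.602, A 8.209, D 4.800, C 12.054.
Lower quotas: F 8, B 14, H 12, G 0, A 8, D 4, C 12 (sum 58, leaving 3 seats).
Remainders in descending order: D 0.800, F 0.669, G 0.602, H 0.549, A 0.209, B 0.118, C 0.054.
Largest remainders: D, F, G receive the extra seats.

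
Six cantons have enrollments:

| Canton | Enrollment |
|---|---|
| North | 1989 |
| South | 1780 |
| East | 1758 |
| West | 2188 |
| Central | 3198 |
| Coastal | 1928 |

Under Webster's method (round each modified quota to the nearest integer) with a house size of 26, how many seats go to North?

4

Standard divisor 12841/26 ≈ 493.885; standard quotas: North 4.027, South 3.604, East 3.560, West 4.430, Central 6.475, Coastal 3.904.
Rounding to the nearest integer gives North 4, South 4, East 4, West 4, Central 6, Coastal 4 — total 26, matching the house size, so no adjustment is needed.
North receives 4.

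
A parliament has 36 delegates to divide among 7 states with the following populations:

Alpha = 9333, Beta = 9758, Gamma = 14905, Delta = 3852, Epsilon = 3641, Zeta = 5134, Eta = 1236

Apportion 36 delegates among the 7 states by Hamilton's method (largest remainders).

Standard divisor: 47859 ÷ 36 ≈ 1329.417.
Standard quotas: Alpha 7.0204, Beta 7.3401, Gamma 11.2117, Delta 2.8975, Epsilon 2.7388, Zeta 3.8618, Eta 0.9297.
Lower quotas: Alpha 7, Beta 7, Gamma 11, Delta 2, Epsilon 2, Zeta 3, Eta 0 (sum 32, leaving 4 seats).
Remainders in descending order: Eta 0.9297, Delta 0.8975, Zeta 0.8618, Epsilon 0.7388, Beta 0.3401, Gamma 0.2117, Alpha 0.0204.
The surplus seats go to Eta, Delta, Zeta, Epsilon.

Alpha 7; Beta 7; Gamma 11; Delta 3; Epsilon 3; Zeta 4; Eta 1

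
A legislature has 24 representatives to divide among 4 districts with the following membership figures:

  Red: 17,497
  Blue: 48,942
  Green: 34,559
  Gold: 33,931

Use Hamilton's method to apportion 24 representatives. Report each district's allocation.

Red: 3, Blue: 9, Green: 6, Gold: 6

The standard divisor is 134929/24 ≈ 5622.042.
Standard quotas: Red 3.1122, Blue 8.7054, Green 6.1471, Gold 6.0354.
Lower quotas: Red 3, Blue 8, Green 6, Gold 6 (sum 23, leaving 1 seat).
Remainders in descending order: Blue 0.7054, Green 0.1471, Red 0.1122, Gold 0.0354.
Largest remainder: Blue receives the extra seat.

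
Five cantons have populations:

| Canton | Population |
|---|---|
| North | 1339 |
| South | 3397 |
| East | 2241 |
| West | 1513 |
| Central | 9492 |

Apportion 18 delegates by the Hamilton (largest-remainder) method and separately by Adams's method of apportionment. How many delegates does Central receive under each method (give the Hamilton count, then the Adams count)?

10 and 9

Hamilton: North 1, South 3, East 2, West 2, Central 10.
Adams: North 2, South 3, East 2, West 2, Central 9.
Central gets 10 under Hamilton and 9 under Adams.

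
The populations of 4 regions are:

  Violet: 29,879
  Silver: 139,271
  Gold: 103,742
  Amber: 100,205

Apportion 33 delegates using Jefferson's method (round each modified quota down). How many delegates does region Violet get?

Standard divisor 373097/33 ≈ 11305.97; standard quotas: Violet 2.643, Silver 12.318, Gold 9.176, Amber 8.863.
Rounding down gives 2, 12, 9, 8 = 31 seats, so the divisor must be adjusted.
With modified divisor 10500: modified quotas Violet 2.846, Silver 13.264, Gold 9.880, Amber 9.543.
Rounding down: Violet 2, Silver 13, Gold 9, Amber 9 (total 33).
Violet receives 2.

2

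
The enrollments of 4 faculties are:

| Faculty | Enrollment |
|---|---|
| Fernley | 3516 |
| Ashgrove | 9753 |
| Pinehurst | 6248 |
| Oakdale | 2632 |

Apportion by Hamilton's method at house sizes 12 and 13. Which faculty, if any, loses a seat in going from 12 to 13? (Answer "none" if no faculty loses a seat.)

At 12 seats: Fernley 2, Ashgrove 5, Pinehurst 3, Oakdale 2.
At 13 seats: Fernley 2, Ashgrove 6, Pinehurst 4, Oakdale 1.
Oakdale drops from 2 to 1.

Oakdale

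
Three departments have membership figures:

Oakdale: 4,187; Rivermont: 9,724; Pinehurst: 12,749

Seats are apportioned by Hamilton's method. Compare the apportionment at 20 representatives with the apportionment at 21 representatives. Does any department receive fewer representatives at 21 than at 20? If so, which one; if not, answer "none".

none

At 20 seats: Oakdale 3, Rivermont 7, Pinehurst 10.
At 21 seats: Oakdale 3, Rivermont 8, Pinehurst 10.
No department's allocation decreased.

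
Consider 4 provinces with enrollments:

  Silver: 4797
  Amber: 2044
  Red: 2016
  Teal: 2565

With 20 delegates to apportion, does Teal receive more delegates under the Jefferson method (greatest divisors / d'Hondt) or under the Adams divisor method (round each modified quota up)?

Jefferson

Jefferson: Silver 9, Amber 3, Red 3, Teal 5.
Adams: Silver 8, Amber 4, Red 4, Teal 4.
Teal gets 5 under Jefferson and 4 under Adams.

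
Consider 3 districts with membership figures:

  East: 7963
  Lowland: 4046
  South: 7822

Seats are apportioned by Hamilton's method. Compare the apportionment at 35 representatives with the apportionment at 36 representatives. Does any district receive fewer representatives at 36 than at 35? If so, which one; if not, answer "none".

none

At 35 seats: East 14, Lowland 7, South 14.
At 36 seats: East 15, Lowland 7, South 14.
No district's allocation decreased.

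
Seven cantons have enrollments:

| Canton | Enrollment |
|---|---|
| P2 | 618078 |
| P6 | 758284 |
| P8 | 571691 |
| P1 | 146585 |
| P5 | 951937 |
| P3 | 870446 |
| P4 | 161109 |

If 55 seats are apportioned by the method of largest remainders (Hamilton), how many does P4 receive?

Standard divisor: 4078130 ÷ 55 ≈ 74147.818.
Standard quotas: P2 8.3358, P6 10.2267, P8 7.7102, P1 1.9769, P5 12.8384, P3 11.7393, P4 2.1728.
Lower quotas: P2 8, P6 10, P8 7, P1 1, P5 12, P3 11, P4 2 (sum 51, leaving 4 seats).
Remainders in descending order: P1 0.9769, P5 0.8384, P3 0.7393, P8 0.7102, P2 0.3358, P6 0.2267, P4 0.1728.
The surplus seats go to P1, P5, P3, P8.
P4 receives 2.

2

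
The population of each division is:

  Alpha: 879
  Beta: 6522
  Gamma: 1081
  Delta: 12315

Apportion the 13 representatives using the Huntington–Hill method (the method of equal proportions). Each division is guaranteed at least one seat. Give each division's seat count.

Alpha 1, Beta 4, Gamma 1, Delta 7

With divisor 1764: modified quotas Alpha 0.498, Beta 3.697, Gamma 0.613, Delta 6.981.
Geometric-mean thresholds: Alpha (min 1), Beta √(3·4)=3.464, Gamma (min 1), Delta √(6·7)=6.481.
Each quota rounded against its threshold gives Alpha 1, Beta 4, Gamma 1, Delta 7 (total 13).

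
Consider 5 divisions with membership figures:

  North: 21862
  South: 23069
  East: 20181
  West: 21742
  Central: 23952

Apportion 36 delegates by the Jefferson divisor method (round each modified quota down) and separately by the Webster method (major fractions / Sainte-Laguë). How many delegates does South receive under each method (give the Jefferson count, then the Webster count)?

Jefferson: North 7, South 8, East 6, West 7, Central 8.
Webster: North 7, South 7, East 7, West 7, Central 8.
South gets 8 under Jefferson and 7 under Webster.

8 and 7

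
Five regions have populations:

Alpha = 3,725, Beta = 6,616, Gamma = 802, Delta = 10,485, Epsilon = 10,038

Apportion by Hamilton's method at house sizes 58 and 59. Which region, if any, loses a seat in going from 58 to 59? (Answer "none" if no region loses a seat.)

Gamma

At 58 seats: Alpha 7, Beta 12, Gamma 2, Delta 19, Epsilon 18.
At 59 seats: Alpha 7, Beta 12, Gamma 1, Delta 20, Epsilon 19.
Gamma drops from 2 to 1.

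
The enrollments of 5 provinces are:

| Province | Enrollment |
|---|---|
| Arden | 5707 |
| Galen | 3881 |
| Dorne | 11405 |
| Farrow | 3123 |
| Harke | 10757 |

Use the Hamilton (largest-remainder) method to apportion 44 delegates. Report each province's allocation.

Arden 7; Galen 5; Dorne 14; Farrow 4; Harke 14

Total 34873; standard divisor 34873/44 ≈ 792.568.
Standard quotas: Arden 7.2006, Galen 4.8967, Dorne 14.3899, Farrow 3.9404, Harke 13.5723.
Lower quotas: Arden 7, Galen 4, Dorne 14, Farrow 3, Harke 13 (sum 41, leaving 3 seats).
Remainders in descending order: Farrow 0.9404, Galen 0.8967, Harke 0.5723, Dorne 0.3899, Arden 0.2006.
Largest remainders: Farrow, Galen, Harke receive the extra seats.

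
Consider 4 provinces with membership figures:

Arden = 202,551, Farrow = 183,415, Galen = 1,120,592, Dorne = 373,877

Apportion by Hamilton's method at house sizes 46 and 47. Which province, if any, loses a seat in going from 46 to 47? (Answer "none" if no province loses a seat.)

none

At 46 seats: Arden 5, Farrow 5, Galen 27, Dorne 9.
At 47 seats: Arden 5, Farrow 5, Galen 28, Dorne 9.
No province's allocation decreased.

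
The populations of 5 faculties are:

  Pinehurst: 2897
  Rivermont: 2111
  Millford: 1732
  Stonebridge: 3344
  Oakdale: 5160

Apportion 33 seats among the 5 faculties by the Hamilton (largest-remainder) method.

The standard divisor is 15244/33 ≈ 461.939.
Standard quotas: Pinehurst 6.2714, Rivermont 4.5699, Millford 3.7494, Stonebridge 7.2390, Oakdale 11.1703.
Lower quotas: Pinehurst 6, Rivermont 4, Millford 3, Stonebridge 7, Oakdale 11 (sum 31, leaving 2 seats).
Remainders in descending order: Millford 0.7494, Rivermont 0.5699, Pinehurst 0.2714, Stonebridge 0.2390, Oakdale 0.1703.
Largest remainders: Millford, Rivermont receive the extra seats.

Pinehurst 6; Rivermont 5; Millford 4; Stonebridge 7; Oakdale 11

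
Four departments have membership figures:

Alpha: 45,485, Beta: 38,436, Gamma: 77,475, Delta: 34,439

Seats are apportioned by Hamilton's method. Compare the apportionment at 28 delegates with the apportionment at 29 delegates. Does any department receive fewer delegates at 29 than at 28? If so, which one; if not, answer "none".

none

At 28 seats: Alpha 7, Beta 5, Gamma 11, Delta 5.
At 29 seats: Alpha 7, Beta 6, Gamma 11, Delta 5.
No department's allocation decreased.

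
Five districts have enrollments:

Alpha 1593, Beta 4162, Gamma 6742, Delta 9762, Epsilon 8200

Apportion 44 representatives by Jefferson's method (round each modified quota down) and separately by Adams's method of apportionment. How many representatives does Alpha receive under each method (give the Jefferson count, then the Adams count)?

2 and 3

Jefferson: Alpha 2, Beta 6, Gamma 10, Delta 14, Epsilon 12.
Adams: Alpha 3, Beta 6, Gamma 10, Delta 14, Epsilon 11.
Alpha gets 2 under Jefferson and 3 under Adams.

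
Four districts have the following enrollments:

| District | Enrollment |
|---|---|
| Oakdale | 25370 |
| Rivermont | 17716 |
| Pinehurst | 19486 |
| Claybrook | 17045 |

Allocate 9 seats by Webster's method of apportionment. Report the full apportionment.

Oakdale: 3, Rivermont: 2, Pinehurst: 2, Claybrook: 2

Standard divisor 79617/9 ≈ 8846.333; standard quotas: Oakdale 2.868, Rivermont 2.003, Pinehurst 2.203, Claybrook 1.927.
Rounding to the nearest integer gives Oakdale 3, Rivermont 2, Pinehurst 2, Claybrook 2 — total 9, matching the house size, so no adjustment is needed.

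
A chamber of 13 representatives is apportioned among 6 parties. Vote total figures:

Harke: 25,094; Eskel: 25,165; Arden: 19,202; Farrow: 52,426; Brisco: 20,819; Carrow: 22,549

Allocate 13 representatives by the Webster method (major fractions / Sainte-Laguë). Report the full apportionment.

Harke=2, Eskel=2, Arden=1, Farrow=4, Brisco=2, Carrow=2

Standard divisor 165255/13 ≈ 12711.923; standard quotas: Harke 1.974, Eskel 1.980, Arden 1.511, Farrow 4.124, Brisco 1.638, Carrow 1.774.
Rounding to the nearest integer gives 2, 2, 2, 4, 2, 2 = 14 seats, so the divisor must be adjusted.
With modified divisor 13300: modified quotas Harke 1.887, Eskel 1.892, Arden 1.444, Farrow 3.942, Brisco 1.565, Carrow 1.695.
Rounding to the nearest integer: Harke 2, Eskel 2, Arden 1, Farrow 4, Brisco 2, Carrow 2 (total 13).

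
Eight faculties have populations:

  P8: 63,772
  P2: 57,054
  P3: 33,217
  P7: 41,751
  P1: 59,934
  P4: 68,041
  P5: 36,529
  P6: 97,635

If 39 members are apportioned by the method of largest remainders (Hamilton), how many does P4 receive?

6

Standard divisor: 457933 ÷ 39 ≈ 11741.872.
Standard quotas: P8 5.4312, P2 4.8590, P3 2.8289, P7 3.5557, P1 5.1043, P4 5.7947, P5 3.1110, P6 8.3151.
Lower quotas: P8 5, P2 4, P3 2, P7 3, P1 5, P4 5, P5 3, P6 8 (sum 35, leaving 4 seats).
Remainders in descending order: P2 0.8590, P3 0.8289, P4 0.7947, P7 0.5557, P8 0.4312, P6 0.3151, P5 0.1110, P1 0.1043.
Largest remainders: P2, P3, P4, P7 receive the extra seats.
P4 receives 6.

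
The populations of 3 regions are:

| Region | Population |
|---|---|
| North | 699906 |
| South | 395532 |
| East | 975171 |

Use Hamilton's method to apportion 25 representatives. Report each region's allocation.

The standard divisor is 2070609/25 ≈ 82824.36.
Standard quotas: North 8.4505, South 4.7756, East 11.7740.
Lower quotas: North 8, South 4, East 11 (sum 23, leaving 2 seats).
Remainders in descending order: South 0.7756, East 0.7740, North 0.4505.
The surplus seats go to South, East.

North 8, South 5, East 12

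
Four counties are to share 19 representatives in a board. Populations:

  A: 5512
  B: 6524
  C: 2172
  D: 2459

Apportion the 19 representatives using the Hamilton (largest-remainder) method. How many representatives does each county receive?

Total 16667; standard divisor 16667/19 ≈ 877.211.
Standard quotas: A 6.2836, B 7.4372, C 2.4760, D 2.8032.
Lower quotas: A 6, B 7, C 2, D 2 (sum 17, leaving 2 seats).
Remainders in descending order: D 0.8032, C 0.4760, B 0.4372, A 0.2836.
The surplus seats go to D, C.

A: 6, B: 7, C: 3, D: 3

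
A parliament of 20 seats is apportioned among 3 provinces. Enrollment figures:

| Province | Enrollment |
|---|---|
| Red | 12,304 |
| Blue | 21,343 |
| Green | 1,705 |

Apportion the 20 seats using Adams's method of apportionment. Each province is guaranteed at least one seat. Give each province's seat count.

Red=7, Blue=12, Green=1

Standard divisor 35352/20 ≈ 1767.6; standard quotas: Red 6.961, Blue 12.075, Green 0.965.
Rounding up gives 7, 13, 1 = 21 seats, so the divisor must be adjusted.
With modified divisor 1900: modified quotas Red 6.476, Blue 11.233, Green 0.897.
Rounding up: Red 7, Blue 12, Green 1 (total 20).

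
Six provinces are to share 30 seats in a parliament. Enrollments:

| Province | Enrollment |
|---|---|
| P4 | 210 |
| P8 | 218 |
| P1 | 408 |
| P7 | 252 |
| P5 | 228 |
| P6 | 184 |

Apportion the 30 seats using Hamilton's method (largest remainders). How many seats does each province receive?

Total 1500; standard divisor 1500/30 = 50.
Standard quotas: P4 4.200, P8 4.360, P1 8.160, P7 5.040, P5 4.560, P6 3.680.
Lower quotas: P4 4, P8 4, P1 8, P7 5, P5 4, P6 3 (sum 28, leaving 2 seats).
Remainders in descending order: P6 0.680, P5 0.560, P8 0.360, P4 0.200, P1 0.160, P7 0.040.
The surplus seats go to P6, P5.

P4 4; P8 4; P1 8; P7 5; P5 5; P6 4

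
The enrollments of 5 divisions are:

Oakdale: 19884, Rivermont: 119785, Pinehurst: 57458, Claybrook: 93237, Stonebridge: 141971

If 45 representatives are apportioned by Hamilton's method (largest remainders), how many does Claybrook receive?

10

Total 432335; standard divisor 432335/45 ≈ 9607.444.
Standard quotas: Oakdale 2.0696, Rivermont 12.4679, Pinehurst 5.9806, Claybrook 9.7047, Stonebridge 14.7772.
Lower quotas: Oakdale 2, Rivermont 12, Pinehurst 5, Claybrook 9, Stonebridge 14 (sum 42, leaving 3 seats).
Remainders in descending order: Pinehurst 0.9806, Stonebridge 0.7772, Claybrook 0.7047, Rivermont 0.4679, Oakdale 0.0696.
The surplus seats go to Pinehurst, Stonebridge, Claybrook.
Claybrook receives 10.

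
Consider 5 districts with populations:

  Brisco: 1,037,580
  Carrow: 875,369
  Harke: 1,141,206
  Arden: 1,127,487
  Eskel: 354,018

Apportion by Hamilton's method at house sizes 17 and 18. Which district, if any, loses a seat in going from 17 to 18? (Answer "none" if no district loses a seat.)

Eskel

At 17 seats: Brisco 4, Carrow 3, Harke 4, Arden 4, Eskel 2.
At 18 seats: Brisco 4, Carrow 3, Harke 5, Arden 5, Eskel 1.
Eskel drops from 2 to 1.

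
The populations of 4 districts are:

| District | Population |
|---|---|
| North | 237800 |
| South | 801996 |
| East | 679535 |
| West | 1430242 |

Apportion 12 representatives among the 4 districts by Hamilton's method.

Total 3149573; standard divisor 3149573/12 ≈ 262464.417.
Standard quotas: North 0.9060, South 3.0556, East 2.5891, West 5.4493.
Lower quotas: North 0, South 3, East 2, West 5 (sum 10, leaving 2 seats).
Remainders in descending order: North 0.9060, East 0.5891, West 0.4493, South 0.0556.
The surplus seats go to North, East.

North 1; South 3; East 3; West 5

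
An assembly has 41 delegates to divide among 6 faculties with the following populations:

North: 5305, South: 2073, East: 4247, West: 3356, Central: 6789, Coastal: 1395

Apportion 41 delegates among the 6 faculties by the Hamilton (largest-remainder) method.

North 9; South 4; East 8; West 6; Central 12; Coastal 2

Total 23165; standard divisor 23165/41 = 565.
Standard quotas: North 9.3894, South 3.6690, East 7.5168, West 5.9398, Central 12.0159, Coastal 2.4690.
Lower quotas: North 9, South 3, East 7, West 5, Central 12, Coastal 2 (sum 38, leaving 3 seats).
Remainders in descending order: West 0.9398, South 0.6690, East 0.5168, Coastal 0.4690, North 0.3894, Central 0.0159.
The surplus seats go to West, South, East.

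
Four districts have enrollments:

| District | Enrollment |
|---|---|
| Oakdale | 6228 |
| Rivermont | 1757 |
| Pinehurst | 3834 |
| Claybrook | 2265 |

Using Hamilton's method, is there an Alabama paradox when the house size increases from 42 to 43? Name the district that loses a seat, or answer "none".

At 42 seats: Oakdale 19, Rivermont 5, Pinehurst 11, Claybrook 7.
At 43 seats: Oakdale 19, Rivermont 5, Pinehurst 12, Claybrook 7.
No district's allocation decreased.

none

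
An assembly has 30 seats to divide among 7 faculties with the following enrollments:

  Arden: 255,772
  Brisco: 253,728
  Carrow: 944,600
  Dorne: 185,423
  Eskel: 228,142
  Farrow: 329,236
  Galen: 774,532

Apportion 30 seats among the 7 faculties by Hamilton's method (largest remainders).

Arden=3; Brisco=3; Carrow=9; Dorne=2; Eskel=2; Farrow=3; Galen=8

Standard divisor: 2971433 ÷ 30 ≈ 99047.767.
Standard quotas: Arden 2.5823, Brisco 2.5617, Carrow 9.5368, Dorne 1.8721, Eskel 2.3034, Farrow 3.3240, Galen 7.8198.
Lower quotas: Arden 2, Brisco 2, Carrow 9, Dorne 1, Eskel 2, Farrow 3, Galen 7 (sum 26, leaving 4 seats).
Remainders in descending order: Dorne 0.8721, Galen 0.8198, Arden 0.5823, Brisco 0.5617, Carrow 0.5368, Farrow 0.3240, Eskel 0.3034.
The surplus seats go to Dorne, Galen, Arden, Brisco.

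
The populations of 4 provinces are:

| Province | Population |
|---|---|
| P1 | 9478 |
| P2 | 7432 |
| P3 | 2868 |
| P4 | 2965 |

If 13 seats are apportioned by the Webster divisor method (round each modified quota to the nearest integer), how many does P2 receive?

4

Standard divisor 22743/13 ≈ 1749.462; standard quotas: P1 5.418, P2 4.248, P3 1.639, P4 1.695.
Rounding to the nearest integer gives P1 5, P2 4, P3 2, P4 2 — total 13, matching the house size, so no adjustment is needed.
P2 receives 4.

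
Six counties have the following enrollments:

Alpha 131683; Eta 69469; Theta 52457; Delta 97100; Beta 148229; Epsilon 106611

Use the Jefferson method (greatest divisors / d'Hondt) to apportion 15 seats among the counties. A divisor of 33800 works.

With modified divisor 33800: modified quotas Alpha 3.896, Eta 2.055, Theta 1.552, Delta 2.873, Beta 4.385, Epsilon 3.154.
Rounding down: Alpha 3, Eta 2, Theta 1, Delta 2, Beta 4, Epsilon 3 (total 15).

Alpha 3, Eta 2, Theta 1, Delta 2, Beta 4, Epsilon 3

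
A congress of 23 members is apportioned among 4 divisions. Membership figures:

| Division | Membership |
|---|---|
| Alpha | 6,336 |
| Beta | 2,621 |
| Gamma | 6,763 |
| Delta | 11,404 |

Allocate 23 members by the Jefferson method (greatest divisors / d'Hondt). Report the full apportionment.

Alpha: 5; Beta: 2; Gamma: 6; Delta: 10

Standard divisor 27124/23 ≈ 1179.304; standard quotas: Alpha 5.373, Beta 2.222, Gamma 5.735, Delta 9.670.
Rounding down gives 5, 2, 5, 9 = 21 seats, so the divisor must be adjusted.
With modified divisor 1100: modified quotas Alpha 5.760, Beta 2.383, Gamma 6.148, Delta 10.367.
Rounding down: Alpha 5, Beta 2, Gamma 6, Delta 10 (total 23).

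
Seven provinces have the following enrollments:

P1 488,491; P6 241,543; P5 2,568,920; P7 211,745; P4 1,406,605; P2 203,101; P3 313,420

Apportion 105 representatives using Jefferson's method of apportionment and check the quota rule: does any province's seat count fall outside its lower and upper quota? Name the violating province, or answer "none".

Standard quotas: P1 9.439, P6 4.667, P5 49.640, P7 4.092, P4 27.180, P2 3.925, P3 6.056.
Jefferson allocation: P1 9, P6 4, P5 51, P7 4, P4 27, P2 4, P3 6.
P5 has quota 49.640 (lower 49, upper 50) but receives 51 — outside the quota interval.

P5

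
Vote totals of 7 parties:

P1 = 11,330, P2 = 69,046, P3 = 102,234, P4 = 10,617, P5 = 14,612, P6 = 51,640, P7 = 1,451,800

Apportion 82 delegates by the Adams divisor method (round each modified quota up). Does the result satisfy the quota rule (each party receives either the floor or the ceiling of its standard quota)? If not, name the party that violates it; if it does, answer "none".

P7

Standard quotas: P1 0.543, P2 3.309, P3 4.899, P4 0.509, P5 0.700, P6 2.474, P7 69.566.
Adams allocation: P1 1, P2 4, P3 5, P4 1, P5 1, P6 3, P7 67.
P7 has quota 69.566 (lower 69, upper 70) but receives 67 — outside the quota interval.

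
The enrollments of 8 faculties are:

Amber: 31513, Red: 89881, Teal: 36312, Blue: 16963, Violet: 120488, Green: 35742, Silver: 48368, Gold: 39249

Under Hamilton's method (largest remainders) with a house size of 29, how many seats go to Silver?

Standard divisor: 418516 ÷ 29 ≈ 14431.586.
Standard quotas: Amber 2.1836, Red 6.2281, Teal 2.5161, Blue 1.1754, Violet 8.3489, Green 2.4767, Silver 3.3515, Gold 2.7197.
Lower quotas: Amber 2, Red 6, Teal 2, Blue 1, Violet 8, Green 2, Silver 3, Gold 2 (sum 26, leaving 3 seats).
Remainders in descending order: Gold 0.7197, Teal 0.5161, Green 0.4767, Silver 0.3515, Violet 0.3489, Red 0.2281, Amber 0.1836, Blue 0.1754.
Largest remainders: Gold, Teal, Green receive the extra seats.
Silver receives 3.

3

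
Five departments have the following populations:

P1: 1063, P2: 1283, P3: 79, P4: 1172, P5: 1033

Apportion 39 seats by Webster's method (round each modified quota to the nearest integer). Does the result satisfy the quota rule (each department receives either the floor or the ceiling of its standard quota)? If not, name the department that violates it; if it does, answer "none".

Standard quotas: P1 8.954, P2 10.807, P3 0.665, P4 9.872, P5 8.701.
Webster allocation: P1 9, P2 11, P3 1, P4 10, P5 8.
Every allocation lies between the lower and upper quota.

none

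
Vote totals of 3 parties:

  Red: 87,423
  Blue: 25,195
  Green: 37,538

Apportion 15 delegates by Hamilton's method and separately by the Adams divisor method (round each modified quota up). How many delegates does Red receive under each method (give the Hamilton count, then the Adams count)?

Hamilton: Red 9, Blue 2, Green 4.
Adams: Red 8, Blue 3, Green 4.
Red gets 9 under Hamilton and 8 under Adams.

9 and 8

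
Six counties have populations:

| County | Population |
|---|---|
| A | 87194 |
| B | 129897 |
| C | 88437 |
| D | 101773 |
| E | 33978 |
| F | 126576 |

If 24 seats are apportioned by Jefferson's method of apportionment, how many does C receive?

4

Standard divisor 567855/24 ≈ 23660.625; standard quotas: A 3.685, B 5.490, C 3.738, D 4.301, E 1.436, F 5.350.
Rounding down gives 3, 5, 3, 4, 1, 5 = 21 seats, so the divisor must be adjusted.
With modified divisor 21400: modified quotas A 4.074, B 6.070, C 4.133, D 4.756, E 1.588, F 5.915.
Rounding down: A 4, B 6, C 4, D 4, E 1, F 5 (total 24).
C receives 4.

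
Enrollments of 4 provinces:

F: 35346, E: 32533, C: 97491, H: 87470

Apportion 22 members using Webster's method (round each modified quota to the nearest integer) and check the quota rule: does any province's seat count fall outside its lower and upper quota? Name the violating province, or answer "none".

Standard quotas: F 3.076, E 2.831, C 8.483, H 7.611.
Webster allocation: F 3, E 3, C 8, H 8.
Every allocation lies between the lower and upper quota.

none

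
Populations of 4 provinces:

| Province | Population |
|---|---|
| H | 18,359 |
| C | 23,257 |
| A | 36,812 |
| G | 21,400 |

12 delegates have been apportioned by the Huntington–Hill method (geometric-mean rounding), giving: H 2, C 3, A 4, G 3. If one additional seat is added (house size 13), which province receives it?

A

Priority for the next seat is population ÷ (√(s·(s+1))).
Priorities: H 7495.030, C 6713.718, A 8231.413, G 6177.648.
Highest priority: A.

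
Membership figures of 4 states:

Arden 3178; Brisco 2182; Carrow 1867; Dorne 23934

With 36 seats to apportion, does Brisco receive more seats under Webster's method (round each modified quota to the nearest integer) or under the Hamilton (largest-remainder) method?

Webster: Arden 4, Brisco 3, Carrow 2, Dorne 27.
Hamilton: Arden 4, Brisco 2, Carrow 2, Dorne 28.
Brisco gets 3 under Webster and 2 under Hamilton.

Webster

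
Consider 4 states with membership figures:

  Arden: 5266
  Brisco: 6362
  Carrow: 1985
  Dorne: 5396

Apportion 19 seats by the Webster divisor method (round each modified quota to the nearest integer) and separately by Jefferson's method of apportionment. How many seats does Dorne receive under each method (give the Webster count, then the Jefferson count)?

6 and 5

Webster: Arden 5, Brisco 6, Carrow 2, Dorne 6.
Jefferson: Arden 5, Brisco 7, Carrow 2, Dorne 5.
Dorne gets 6 under Webster and 5 under Jefferson.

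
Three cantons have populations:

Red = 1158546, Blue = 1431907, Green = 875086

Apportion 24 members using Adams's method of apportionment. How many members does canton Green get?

Standard divisor 3465539/24 ≈ 144397.458; standard quotas: Red 8.023, Blue 9.916, Green 6.060.
Rounding up gives 9, 10, 7 = 26 seats, so the divisor must be adjusted.
With modified divisor 152500: modified quotas Red 7.597, Blue 9.390, Green 5.738.
Rounding up: Red 8, Blue 10, Green 6 (total 24).
Green receives 6.

6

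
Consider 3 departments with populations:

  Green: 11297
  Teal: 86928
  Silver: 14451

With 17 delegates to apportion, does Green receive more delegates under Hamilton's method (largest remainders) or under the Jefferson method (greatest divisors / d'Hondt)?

Hamilton: Green 2, Teal 13, Silver 2.
Jefferson: Green 1, Teal 14, Silver 2.
Green gets 2 under Hamilton and 1 under Jefferson.

Hamilton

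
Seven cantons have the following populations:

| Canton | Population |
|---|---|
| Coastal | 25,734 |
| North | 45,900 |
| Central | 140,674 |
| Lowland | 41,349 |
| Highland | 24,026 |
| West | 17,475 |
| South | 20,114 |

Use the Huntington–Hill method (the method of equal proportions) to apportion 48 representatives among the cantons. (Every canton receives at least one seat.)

With divisor 6704: modified quotas Coastal 3.839, North 6.847, Central 20.984, Lowland 6.168, Highland 3.584, West 2.607, South 3.000.
Geometric-mean thresholds: Coastal √(3·4)=3.464, North √(6·7)=6.481, Central √(20·21)=20.494, Lowland √(6·7)=6.481, Highland √(3·4)=3.464, West √(2·3)=2.449, South √(3·4)=3.464.
Each quota rounded against its threshold gives Coastal 4, North 7, Central 21, Lowland 6, Highland 4, West 3, South 3 (total 48).

Coastal 4, North 7, Central 21, Lowland 6, Highland 4, West 3, South 3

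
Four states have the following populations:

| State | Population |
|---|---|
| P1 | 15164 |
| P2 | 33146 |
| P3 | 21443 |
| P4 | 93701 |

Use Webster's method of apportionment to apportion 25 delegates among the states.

P1: 2, P2: 5, P3: 3, P4: 15

Standard divisor 163454/25 ≈ 6538.16; standard quotas: P1 2.319, P2 5.070, P3 3.280, P4 14.331.
Rounding to the nearest integer gives 2, 5, 3, 14 = 24 seats, so the divisor must be adjusted.
With modified divisor 6300: modified quotas P1 2.407, P2 5.261, P3 3.404, P4 14.873.
Rounding to the nearest integer: P1 2, P2 5, P3 3, P4 15 (total 25).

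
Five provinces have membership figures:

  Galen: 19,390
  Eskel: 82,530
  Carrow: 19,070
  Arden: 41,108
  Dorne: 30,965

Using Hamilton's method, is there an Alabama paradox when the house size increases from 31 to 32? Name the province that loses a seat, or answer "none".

At 31 seats: Galen 3, Eskel 13, Carrow 3, Arden 7, Dorne 5.
At 32 seats: Galen 3, Eskel 14, Carrow 3, Arden 7, Dorne 5.
No province's allocation decreased.

none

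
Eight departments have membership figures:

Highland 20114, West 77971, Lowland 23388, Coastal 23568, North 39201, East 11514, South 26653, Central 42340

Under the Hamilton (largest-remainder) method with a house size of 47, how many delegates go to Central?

7

The standard divisor is 264749/47 ≈ 5632.957.
Standard quotas: Highland 3.5708, West 13.8419, Lowland 4.1520, Coastal 4.1839, North 6.9592, East 2.0440, South 4.7316, Central 7.5165.
Lower quotas: Highland 3, West 13, Lowland 4, Coastal 4, North 6, East 2, South 4, Central 7 (sum 43, leaving 4 seats).
Remainders in descending order: North 0.9592, West 0.8419, South 0.7316, Highland 0.5708, Central 0.5165, Coastal 0.1839, Lowland 0.1520, East 0.0440.
Largest remainders: North, West, South, Highland receive the extra seats.
Central receives 7.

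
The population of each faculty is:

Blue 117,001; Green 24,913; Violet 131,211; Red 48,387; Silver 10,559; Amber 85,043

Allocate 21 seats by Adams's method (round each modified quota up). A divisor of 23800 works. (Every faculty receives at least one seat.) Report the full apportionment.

With modified divisor 23800: modified quotas Blue 4.916, Green 1.047, Violet 5.513, Red 2.033, Silver 0.444, Amber 3.573.
Rounding up: Blue 5, Green 2, Violet 6, Red 3, Silver 1, Amber 4 (total 21).

Blue=5, Green=2, Violet=6, Red=3, Silver=1, Amber=4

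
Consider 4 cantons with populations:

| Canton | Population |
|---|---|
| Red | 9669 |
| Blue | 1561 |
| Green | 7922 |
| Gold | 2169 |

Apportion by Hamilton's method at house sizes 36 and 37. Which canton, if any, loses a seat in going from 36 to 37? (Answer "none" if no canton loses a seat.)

At 36 seats: Red 16, Blue 3, Green 13, Gold 4.
At 37 seats: Red 17, Blue 2, Green 14, Gold 4.
Blue drops from 3 to 2.

Blue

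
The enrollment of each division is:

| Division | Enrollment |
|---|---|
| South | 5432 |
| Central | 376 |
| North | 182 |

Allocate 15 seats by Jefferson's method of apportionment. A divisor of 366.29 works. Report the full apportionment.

South: 14; Central: 1; North: 0

With modified divisor 366.29: modified quotas South 14.830, Central 1.027, North 0.497.
Rounding down: South 14, Central 1, North 0 (total 15).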